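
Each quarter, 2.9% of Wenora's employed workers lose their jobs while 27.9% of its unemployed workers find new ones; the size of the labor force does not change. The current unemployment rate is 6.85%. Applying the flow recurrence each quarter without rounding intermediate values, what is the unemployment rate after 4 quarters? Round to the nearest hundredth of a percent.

With a fixed labor force, u_{t+1} = u_t + s·(1−u_t) − f·u_t = u_t·(1−s−f) + s.
Here 1−s−f = 0.692 and s = 0.029.
u_1 = 0.068500 × 0.692 + 0.029 = 0.076402.
u_2 = 0.076402 × 0.692 + 0.029 = 0.081870.
u_3 = 0.081870 × 0.692 + 0.029 = 0.085654.
u_4 = 0.085654 × 0.692 + 0.029 = 0.088273.

Unemployment rate after four quarters ≈ 8.83%.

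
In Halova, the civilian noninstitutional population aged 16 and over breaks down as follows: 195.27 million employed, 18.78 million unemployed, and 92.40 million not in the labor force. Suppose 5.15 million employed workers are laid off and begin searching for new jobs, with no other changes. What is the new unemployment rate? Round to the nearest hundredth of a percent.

Initially, labor force = 195.27 + 18.78 = 214.05 million, so u = 18.78/214.05 = 8.77%.
After the change, employed falls and unemployed rises by 5.15; labor force unchanged → E = 190.12, U = 23.93, labor force = 214.05 million.
New unemployment rate = 23.93 / 214.05 = 11.18%.

New unemployment rate ≈ 11.18%.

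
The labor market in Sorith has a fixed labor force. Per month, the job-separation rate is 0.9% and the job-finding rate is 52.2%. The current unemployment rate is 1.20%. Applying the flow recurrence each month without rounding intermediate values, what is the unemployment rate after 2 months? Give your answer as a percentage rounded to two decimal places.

With a fixed labor force, u_{t+1} = u_t + s·(1−u_t) − f·u_t = u_t·(1−s−f) + s.
Here 1−s−f = 0.469 and s = 0.009.
u_1 = 0.012000 × 0.469 + 0.009 = 0.014628.
u_2 = 0.014628 × 0.469 + 0.009 = 0.015861.

Unemployment rate after two months ≈ 1.59%.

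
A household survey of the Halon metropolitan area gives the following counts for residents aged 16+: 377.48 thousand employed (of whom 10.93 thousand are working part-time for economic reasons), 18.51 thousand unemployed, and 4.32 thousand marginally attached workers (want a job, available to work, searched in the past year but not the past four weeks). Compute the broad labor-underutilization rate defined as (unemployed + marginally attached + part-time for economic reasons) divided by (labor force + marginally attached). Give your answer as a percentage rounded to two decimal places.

Broad underutilization rate ≈ 8.43%.

Labor force = 377.48 + 18.51 = 395.99 thousand.
Numerator = 18.51 + 4.32 + 10.93 = 33.76 thousand.
Denominator = 395.99 + 4.32 = 400.31 thousand.
Broad rate = 33.76 / 400.31 = 8.43%.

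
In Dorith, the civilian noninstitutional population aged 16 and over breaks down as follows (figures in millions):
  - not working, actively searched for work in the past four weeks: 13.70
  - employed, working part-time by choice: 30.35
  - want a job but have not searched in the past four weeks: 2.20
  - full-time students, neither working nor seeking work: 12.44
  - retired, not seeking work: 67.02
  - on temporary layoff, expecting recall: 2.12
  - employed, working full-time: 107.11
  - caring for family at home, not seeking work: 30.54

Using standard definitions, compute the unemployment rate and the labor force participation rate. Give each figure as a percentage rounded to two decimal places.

Employed = 30.35 + 107.11 = 137.46 million.
Unemployed = 13.70 + 2.12 = 15.82 million (jobless and actively searching, or on temporary layoff).
Labor force = 137.46 + 15.82 = 153.28 million.
Not in labor force = 2.20 + 12.44 + 67.02 + 30.54 = 112.20 million (those not working and not actively searching are outside the labor force — including those who want a job but have given up searching).
Civilian working-age population = 153.28 + 112.20 = 265.48 million.
Unemployment rate = 15.82 / 153.28 = 10.32%.
Labor force participation rate = 153.28 / 265.48 = 57.74%.

Unemployment rate ≈ 10.32%; labor force participation rate ≈ 57.74%.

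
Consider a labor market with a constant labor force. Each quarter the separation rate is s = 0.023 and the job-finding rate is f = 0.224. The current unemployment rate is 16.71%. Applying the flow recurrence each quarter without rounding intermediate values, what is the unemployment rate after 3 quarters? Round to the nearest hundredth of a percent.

With a fixed labor force, u_{t+1} = u_t + s·(1−u_t) − f·u_t = u_t·(1−s−f) + s.
Here 1−s−f = 0.753 and s = 0.023.
u_1 = 0.167100 × 0.753 + 0.023 = 0.148826.
u_2 = 0.148826 × 0.753 + 0.023 = 0.135066.
u_3 = 0.135066 × 0.753 + 0.023 = 0.124705.

Unemployment rate after three quarters ≈ 12.47%.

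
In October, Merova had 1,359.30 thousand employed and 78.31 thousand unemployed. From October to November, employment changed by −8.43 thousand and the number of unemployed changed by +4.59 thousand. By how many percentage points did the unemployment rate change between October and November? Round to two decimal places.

October: labor force = 1,359.30 + 78.31 = 1,437.61; u = 78.31/1,437.61 = 5.45%.
November: labor force = 1,350.87 + 82.90 = 1,433.77; u = 82.90/1,433.77 = 5.78%.
Change = 5.78% − 5.45% = +0.33 pp.

The unemployment rate changed by +0.33 percentage points.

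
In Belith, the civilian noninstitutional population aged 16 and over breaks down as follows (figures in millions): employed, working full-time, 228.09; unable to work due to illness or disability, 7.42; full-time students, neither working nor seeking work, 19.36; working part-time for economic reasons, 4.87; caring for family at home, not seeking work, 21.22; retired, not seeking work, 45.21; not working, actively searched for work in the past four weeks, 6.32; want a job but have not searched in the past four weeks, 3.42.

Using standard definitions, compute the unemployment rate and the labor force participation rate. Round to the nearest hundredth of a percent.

Unemployment rate ≈ 2.64%; labor force participation rate ≈ 71.23%.

Employed = 228.09 + 4.87 = 232.96 million (anyone who worked, including part-time for economic reasons, counts as employed).
Unemployed = 6.32 million.
Labor force = 232.96 + 6.32 = 239.28 million.
Not in labor force = 7.42 + 19.36 + 21.22 + 45.21 + 3.42 = 96.63 million (those not working and not actively searching are outside the labor force — including those who want a job but have given up searching).
Civilian working-age population = 239.28 + 96.63 = 335.91 million.
Unemployment rate = 6.32 / 239.28 = 2.64%.
Labor force participation rate = 239.28 / 335.91 = 71.23%.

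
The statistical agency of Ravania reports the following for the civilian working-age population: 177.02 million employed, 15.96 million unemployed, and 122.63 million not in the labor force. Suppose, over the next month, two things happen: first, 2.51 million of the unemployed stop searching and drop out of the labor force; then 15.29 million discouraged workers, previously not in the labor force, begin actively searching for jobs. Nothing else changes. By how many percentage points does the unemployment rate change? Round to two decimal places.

The unemployment rate changes by +5.70 percentage points.

Initially, labor force = 177.02 + 15.96 = 192.98 million, so u = 15.96/192.98 = 8.27%.
After the first change, unemployed and labor force both fall by 2.51 → E = 177.02, U = 13.45, labor force = 190.47 million.
After the second change, unemployed and labor force both rise by 15.29 → E = 177.02, U = 28.74, labor force = 205.76 million.
New unemployment rate = 28.74 / 205.76 = 13.97%.
Change = 13.97% − 8.27% = +5.70 percentage points.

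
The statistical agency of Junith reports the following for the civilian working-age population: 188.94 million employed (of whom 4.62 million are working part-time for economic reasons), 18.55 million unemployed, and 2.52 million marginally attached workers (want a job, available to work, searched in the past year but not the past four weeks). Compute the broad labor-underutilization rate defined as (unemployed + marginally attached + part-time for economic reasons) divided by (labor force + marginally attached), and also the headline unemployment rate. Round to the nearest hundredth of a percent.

Labor force = 188.94 + 18.55 = 207.49 million.
Numerator = 18.55 + 2.52 + 4.62 = 25.69 million.
Denominator = 207.49 + 2.52 = 210.01 million.
Broad rate = 25.69 / 210.01 = 12.23%.
Headline unemployment rate = 18.55 / 207.49 = 8.94%.

Broad underutilization rate ≈ 12.23%; headline unemployment rate ≈ 8.94%.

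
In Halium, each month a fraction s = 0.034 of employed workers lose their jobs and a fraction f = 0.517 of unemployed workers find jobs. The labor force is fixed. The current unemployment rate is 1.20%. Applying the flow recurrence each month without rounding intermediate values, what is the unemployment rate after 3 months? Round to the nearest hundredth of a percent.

With a fixed labor force, u_{t+1} = u_t + s·(1−u_t) − f·u_t = u_t·(1−s−f) + s.
Here 1−s−f = 0.449 and s = 0.034.
u_1 = 0.012000 × 0.449 + 0.034 = 0.039388.
u_2 = 0.039388 × 0.449 + 0.034 = 0.051685.
u_3 = 0.051685 × 0.449 + 0.034 = 0.057207.

Unemployment rate after three months ≈ 5.72%.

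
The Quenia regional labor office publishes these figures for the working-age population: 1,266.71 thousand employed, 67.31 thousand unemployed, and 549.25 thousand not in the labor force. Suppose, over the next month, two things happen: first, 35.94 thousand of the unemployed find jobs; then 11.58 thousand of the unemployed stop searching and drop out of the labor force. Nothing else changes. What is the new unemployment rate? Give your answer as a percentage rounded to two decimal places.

New unemployment rate ≈ 1.50%.

Initially, labor force = 1,266.71 + 67.31 = 1,334.02 thousand, so u = 67.31/1,334.02 = 5.05%.
After the first change, unemployed falls and employed rises by 35.94; labor force unchanged → E = 1,302.65, U = 31.37, labor force = 1,334.02 thousand.
After the second change, unemployed and labor force both fall by 11.58 → E = 1,302.65, U = 19.79, labor force = 1,322.44 thousand.
New unemployment rate = 19.79 / 1,322.44 = 1.50%.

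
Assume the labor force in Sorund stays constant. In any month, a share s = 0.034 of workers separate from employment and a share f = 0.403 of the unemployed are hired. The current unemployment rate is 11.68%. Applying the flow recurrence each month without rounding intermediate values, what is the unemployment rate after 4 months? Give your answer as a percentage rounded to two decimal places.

Unemployment rate after four months ≈ 8.17%.

With a fixed labor force, u_{t+1} = u_t + s·(1−u_t) − f·u_t = u_t·(1−s−f) + s.
Here 1−s−f = 0.563 and s = 0.034.
u_1 = 0.116800 × 0.563 + 0.034 = 0.099758.
u_2 = 0.099758 × 0.563 + 0.034 = 0.090164.
u_3 = 0.090164 × 0.563 + 0.034 = 0.084762.
u_4 = 0.084762 × 0.563 + 0.034 = 0.081721.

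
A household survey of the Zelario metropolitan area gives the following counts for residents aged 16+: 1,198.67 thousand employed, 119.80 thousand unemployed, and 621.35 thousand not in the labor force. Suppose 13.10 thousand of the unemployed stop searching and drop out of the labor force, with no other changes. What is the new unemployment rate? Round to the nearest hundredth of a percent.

New unemployment rate ≈ 8.17%.

Initially, labor force = 1,198.67 + 119.80 = 1,318.47 thousand, so u = 119.80/1,318.47 = 9.09%.
After the change, unemployed and labor force both fall by 13.10 → E = 1,198.67, U = 106.70, labor force = 1,305.37 thousand.
New unemployment rate = 106.70 / 1,305.37 = 8.17%.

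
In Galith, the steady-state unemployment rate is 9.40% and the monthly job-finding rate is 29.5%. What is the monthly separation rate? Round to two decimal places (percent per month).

From u* = s/(s+f): s = u·f/(1−u).
s = 0.0940 × 29.5 / (1 − 0.0940) = 2.7730 / 0.9060 ≈ 3.06% per month.

Separation rate ≈ 3.06% per month.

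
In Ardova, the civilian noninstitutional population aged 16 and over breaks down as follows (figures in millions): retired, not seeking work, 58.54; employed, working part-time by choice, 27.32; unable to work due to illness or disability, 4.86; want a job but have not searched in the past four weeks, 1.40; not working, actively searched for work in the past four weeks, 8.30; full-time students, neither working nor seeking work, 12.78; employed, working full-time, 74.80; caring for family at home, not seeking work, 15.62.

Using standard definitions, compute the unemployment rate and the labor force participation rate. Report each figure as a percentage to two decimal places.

Unemployment rate ≈ 7.52%; labor force participation rate ≈ 54.23%.

Employed = 27.32 + 74.80 = 102.12 million.
Unemployed = 8.30 million.
Labor force = 102.12 + 8.30 = 110.42 million.
Not in labor force = 58.54 + 4.86 + 1.40 + 12.78 + 15.62 = 93.20 million (those not working and not actively searching are outside the labor force — including those who want a job but have given up searching).
Civilian working-age population = 110.42 + 93.20 = 203.62 million.
Unemployment rate = 8.30 / 110.42 = 7.52%.
Labor force participation rate = 110.42 / 203.62 = 54.23%.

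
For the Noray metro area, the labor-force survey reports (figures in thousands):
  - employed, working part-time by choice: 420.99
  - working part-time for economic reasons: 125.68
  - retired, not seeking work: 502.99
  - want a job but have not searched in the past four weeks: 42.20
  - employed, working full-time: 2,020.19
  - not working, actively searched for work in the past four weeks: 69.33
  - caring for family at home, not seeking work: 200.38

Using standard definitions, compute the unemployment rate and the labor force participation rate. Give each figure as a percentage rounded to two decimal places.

Employed = 420.99 + 125.68 + 2,020.19 = 2,566.86 thousand (anyone who worked, including part-time for economic reasons, counts as employed).
Unemployed = 69.33 thousand.
Labor force = 2,566.86 + 69.33 = 2,636.19 thousand.
Not in labor force = 502.99 + 42.20 + 200.38 = 745.57 thousand (those not working and not actively searching are outside the labor force — including those who want a job but have given up searching).
Civilian working-age population = 2,636.19 + 745.57 = 3,381.76 thousand.
Unemployment rate = 69.33 / 2,636.19 = 2.63%.
Labor force participation rate = 2,636.19 / 3,381.76 = 77.95%.

Unemployment rate ≈ 2.63%; labor force participation rate ≈ 77.95%.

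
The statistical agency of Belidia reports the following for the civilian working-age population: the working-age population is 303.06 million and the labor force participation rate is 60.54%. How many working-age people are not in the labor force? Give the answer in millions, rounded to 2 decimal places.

Share not in the labor force = 1 − 0.6054 = 0.3946.
Not in labor force = 0.3946 × 303.06 ≈ 119.59 million.

About 119.59 million are not in the labor force.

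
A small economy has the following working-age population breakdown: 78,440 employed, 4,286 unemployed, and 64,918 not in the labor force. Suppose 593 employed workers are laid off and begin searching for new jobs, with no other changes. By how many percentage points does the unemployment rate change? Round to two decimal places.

The unemployment rate changes by +0.72 percentage points.

Initially, labor force = 78,440 + 4,286 = 82,726, so u = 4,286/82,726 = 5.18%.
After the change, employed falls and unemployed rises by 593; labor force unchanged → E = 77,847, U = 4,879, labor force = 82,726.
New unemployment rate = 4,879 / 82,726 = 5.90%.
Change = 5.90% − 5.18% = +0.72 percentage points.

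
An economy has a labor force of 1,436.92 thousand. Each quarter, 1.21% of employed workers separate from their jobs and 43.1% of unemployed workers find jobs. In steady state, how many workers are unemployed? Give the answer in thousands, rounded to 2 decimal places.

Steady-state unemployment rate u* = s/(s+f) = 1.21/(1.21+43.1) = 0.027308.
Unemployed = u* × labor force = 0.027308 × 1,436.92 ≈ 39.24 thousand.

About 39.24 thousand are unemployed in steady state.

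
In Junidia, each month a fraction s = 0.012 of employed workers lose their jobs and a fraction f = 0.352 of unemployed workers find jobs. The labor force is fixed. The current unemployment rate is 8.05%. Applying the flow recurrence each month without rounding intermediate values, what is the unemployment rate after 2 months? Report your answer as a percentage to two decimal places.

With a fixed labor force, u_{t+1} = u_t + s·(1−u_t) − f·u_t = u_t·(1−s−f) + s.
Here 1−s−f = 0.636 and s = 0.012.
u_1 = 0.080500 × 0.636 + 0.012 = 0.063198.
u_2 = 0.063198 × 0.636 + 0.012 = 0.052194.

Unemployment rate after two months ≈ 5.22%.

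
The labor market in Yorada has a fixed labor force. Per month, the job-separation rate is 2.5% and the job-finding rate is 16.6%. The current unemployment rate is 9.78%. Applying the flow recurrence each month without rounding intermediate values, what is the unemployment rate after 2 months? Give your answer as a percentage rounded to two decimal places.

Unemployment rate after two months ≈ 10.92%.

With a fixed labor force, u_{t+1} = u_t + s·(1−u_t) − f·u_t = u_t·(1−s−f) + s.
Here 1−s−f = 0.809 and s = 0.025.
u_1 = 0.097800 × 0.809 + 0.025 = 0.104120.
u_2 = 0.104120 × 0.809 + 0.025 = 0.109233.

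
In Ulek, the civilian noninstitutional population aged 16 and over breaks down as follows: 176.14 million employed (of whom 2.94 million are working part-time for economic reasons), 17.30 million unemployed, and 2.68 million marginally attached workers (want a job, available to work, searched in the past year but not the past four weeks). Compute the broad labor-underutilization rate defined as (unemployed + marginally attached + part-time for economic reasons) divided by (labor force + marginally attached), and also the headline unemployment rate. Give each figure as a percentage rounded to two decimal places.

Labor force = 176.14 + 17.30 = 193.44 million.
Numerator = 17.30 + 2.68 + 2.94 = 22.92 million.
Denominator = 193.44 + 2.68 = 196.12 million.
Broad rate = 22.92 / 196.12 = 11.69%.
Headline unemployment rate = 17.30 / 193.44 = 8.94%.

Broad underutilization rate ≈ 11.69%; headline unemployment rate ≈ 8.94%.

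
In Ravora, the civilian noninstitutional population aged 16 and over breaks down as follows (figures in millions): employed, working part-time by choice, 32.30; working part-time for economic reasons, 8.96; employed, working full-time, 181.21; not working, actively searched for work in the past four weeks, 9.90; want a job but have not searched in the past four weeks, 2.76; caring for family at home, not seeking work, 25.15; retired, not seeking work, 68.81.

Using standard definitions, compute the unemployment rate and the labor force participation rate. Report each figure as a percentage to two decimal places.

Unemployment rate ≈ 4.26%; labor force participation rate ≈ 70.61%.

Employed = 32.30 + 8.96 + 181.21 = 222.47 million (anyone who worked, including part-time for economic reasons, counts as employed).
Unemployed = 9.90 million.
Labor force = 222.47 + 9.90 = 232.37 million.
Not in labor force = 2.76 + 25.15 + 68.81 = 96.72 million (those not working and not actively searching are outside the labor force — including those who want a job but have given up searching).
Civilian working-age population = 232.37 + 96.72 = 329.09 million.
Unemployment rate = 9.90 / 232.37 = 4.26%.
Labor force participation rate = 232.37 / 329.09 = 70.61%.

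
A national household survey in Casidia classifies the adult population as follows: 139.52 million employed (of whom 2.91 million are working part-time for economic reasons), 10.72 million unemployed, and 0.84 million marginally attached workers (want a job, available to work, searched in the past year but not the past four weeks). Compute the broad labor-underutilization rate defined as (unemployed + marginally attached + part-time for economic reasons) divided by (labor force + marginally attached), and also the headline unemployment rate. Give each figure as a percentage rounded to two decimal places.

Labor force = 139.52 + 10.72 = 150.24 million.
Numerator = 10.72 + 0.84 + 2.91 = 14.47 million.
Denominator = 150.24 + 0.84 = 151.08 million.
Broad rate = 14.47 / 151.08 = 9.58%.
Headline unemployment rate = 10.72 / 150.24 = 7.14%.

Broad underutilization rate ≈ 9.58%; headline unemployment rate ≈ 7.14%.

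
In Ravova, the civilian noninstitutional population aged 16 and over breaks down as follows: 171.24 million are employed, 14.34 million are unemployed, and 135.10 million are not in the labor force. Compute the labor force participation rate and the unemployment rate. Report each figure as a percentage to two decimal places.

Labor force = employed + unemployed = 171.24 + 14.34 = 185.58 million.
Working-age population = 185.58 + 135.10 = 320.68 million.
Unemployment rate = 14.34 / 185.58 = 7.73%.
Labor force participation rate = 185.58 / 320.68 = 57.87%.

Labor force participation rate ≈ 57.87%; unemployment rate ≈ 7.73%.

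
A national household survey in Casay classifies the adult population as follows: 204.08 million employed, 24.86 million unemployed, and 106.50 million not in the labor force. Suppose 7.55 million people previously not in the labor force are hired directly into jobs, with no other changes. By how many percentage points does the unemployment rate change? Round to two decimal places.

The unemployment rate changes by −0.35 percentage points.

Initially, labor force = 204.08 + 24.86 = 228.94 million, so u = 24.86/228.94 = 10.86%.
After the change, employed and labor force both rise by 7.55; unemployed unchanged → E = 211.63, U = 24.86, labor force = 236.49 million.
New unemployment rate = 24.86 / 236.49 = 10.51%.
Change = 10.51% − 10.86% = −0.35 percentage points.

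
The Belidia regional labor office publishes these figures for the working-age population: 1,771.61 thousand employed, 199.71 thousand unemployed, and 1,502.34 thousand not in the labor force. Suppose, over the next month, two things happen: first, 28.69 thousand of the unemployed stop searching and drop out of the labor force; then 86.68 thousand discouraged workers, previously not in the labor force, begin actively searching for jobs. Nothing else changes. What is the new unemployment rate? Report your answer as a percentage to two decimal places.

Initially, labor force = 1,771.61 + 199.71 = 1,971.32 thousand, so u = 199.71/1,971.32 = 10.13%.
After the first change, unemployed and labor force both fall by 28.69 → E = 1,771.61, U = 171.02, labor force = 1,942.63 thousand.
After the second change, unemployed and labor force both rise by 86.68 → E = 1,771.61, U = 257.70, labor force = 2,029.31 thousand.
New unemployment rate = 257.70 / 2,029.31 = 12.70%.

New unemployment rate ≈ 12.70%.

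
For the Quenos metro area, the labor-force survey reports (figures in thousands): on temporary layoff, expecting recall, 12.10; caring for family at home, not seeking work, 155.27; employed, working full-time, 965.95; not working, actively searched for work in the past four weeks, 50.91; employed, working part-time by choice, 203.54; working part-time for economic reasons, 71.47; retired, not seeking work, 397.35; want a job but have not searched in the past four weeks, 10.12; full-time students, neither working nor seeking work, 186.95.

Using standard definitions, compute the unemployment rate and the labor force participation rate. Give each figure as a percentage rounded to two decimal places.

Employed = 965.95 + 203.54 + 71.47 = 1,240.96 thousand (anyone who worked, including part-time for economic reasons, counts as employed).
Unemployed = 12.10 + 50.91 = 63.01 thousand (jobless and actively searching, or on temporary layoff).
Labor force = 1,240.96 + 63.01 = 1,303.97 thousand.
Not in labor force = 155.27 + 397.35 + 10.12 + 186.95 = 749.69 thousand (those not working and not actively searching are outside the labor force — including those who want a job but have given up searching).
Civilian working-age population = 1,303.97 + 749.69 = 2,053.66 thousand.
Unemployment rate = 63.01 / 1,303.97 = 4.83%.
Labor force participation rate = 1,303.97 / 2,053.66 = 63.49%.

Unemployment rate ≈ 4.83%; labor force participation rate ≈ 63.49%.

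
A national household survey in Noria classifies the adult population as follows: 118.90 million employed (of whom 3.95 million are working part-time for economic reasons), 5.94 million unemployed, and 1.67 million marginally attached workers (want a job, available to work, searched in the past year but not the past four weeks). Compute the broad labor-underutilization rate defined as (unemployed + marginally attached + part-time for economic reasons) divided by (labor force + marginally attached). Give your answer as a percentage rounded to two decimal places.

Labor force = 118.90 + 5.94 = 124.84 million.
Numerator = 5.94 + 1.67 + 3.95 = 11.56 million.
Denominator = 124.84 + 1.67 = 126.51 million.
Broad rate = 11.56 / 126.51 = 9.14%.

Broad underutilization rate ≈ 9.14%.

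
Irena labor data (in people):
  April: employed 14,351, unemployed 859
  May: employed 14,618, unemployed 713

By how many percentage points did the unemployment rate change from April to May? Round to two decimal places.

April: labor force = 14,351 + 859 = 15,210; u = 859/15,210 = 5.65%.
May: labor force = 14,618 + 713 = 15,331; u = 713/15,331 = 4.65%.
Change = 4.65% − 5.65% = −1.00 pp.

The unemployment rate changed by −1.00 percentage points.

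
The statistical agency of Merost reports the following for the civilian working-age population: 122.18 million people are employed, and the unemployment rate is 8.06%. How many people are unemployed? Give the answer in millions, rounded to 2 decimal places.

About 10.71 million are unemployed.

Let U be the number unemployed. The labor force is E + U, and U/(E+U) = 0.0806.
So U = 0.0806 × 122.18 / (1 − 0.0806) = 9.8477 / 0.9194 ≈ 10.71 million.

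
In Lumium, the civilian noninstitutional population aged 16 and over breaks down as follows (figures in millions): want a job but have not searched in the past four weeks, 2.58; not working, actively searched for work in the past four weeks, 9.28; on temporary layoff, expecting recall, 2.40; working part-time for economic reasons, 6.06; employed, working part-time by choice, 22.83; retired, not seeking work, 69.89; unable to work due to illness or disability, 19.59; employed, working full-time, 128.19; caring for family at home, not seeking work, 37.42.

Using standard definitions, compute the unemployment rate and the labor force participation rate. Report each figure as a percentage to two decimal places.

Unemployment rate ≈ 6.92%; labor force participation rate ≈ 56.59%.

Employed = 6.06 + 22.83 + 128.19 = 157.08 million (anyone who worked, including part-time for economic reasons, counts as employed).
Unemployed = 9.28 + 2.40 = 11.68 million (jobless and actively searching, or on temporary layoff).
Labor force = 157.08 + 11.68 = 168.76 million.
Not in labor force = 2.58 + 69.89 + 19.59 + 37.42 = 129.48 million (those not working and not actively searching are outside the labor force — including those who want a job but have given up searching).
Civilian working-age population = 168.76 + 129.48 = 298.24 million.
Unemployment rate = 11.68 / 168.76 = 6.92%.
Labor force participation rate = 168.76 / 298.24 = 56.59%.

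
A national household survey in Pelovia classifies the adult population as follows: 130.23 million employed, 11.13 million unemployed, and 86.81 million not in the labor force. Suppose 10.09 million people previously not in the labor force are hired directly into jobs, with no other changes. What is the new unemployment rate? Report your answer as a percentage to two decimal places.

Initially, labor force = 130.23 + 11.13 = 141.36 million, so u = 11.13/141.36 = 7.87%.
After the change, employed and labor force both rise by 10.09; unemployed unchanged → E = 140.32, U = 11.13, labor force = 151.45 million.
New unemployment rate = 11.13 / 151.45 = 7.35%.

New unemployment rate ≈ 7.35%.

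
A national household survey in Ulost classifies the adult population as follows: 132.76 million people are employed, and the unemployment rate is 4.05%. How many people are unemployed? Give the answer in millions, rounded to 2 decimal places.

Let U be the number unemployed. The labor force is E + U, and U/(E+U) = 0.0405.
So U = 0.0405 × 132.76 / (1 − 0.0405) = 5.3768 / 0.9595 ≈ 5.60 million.

About 5.60 million are unemployed.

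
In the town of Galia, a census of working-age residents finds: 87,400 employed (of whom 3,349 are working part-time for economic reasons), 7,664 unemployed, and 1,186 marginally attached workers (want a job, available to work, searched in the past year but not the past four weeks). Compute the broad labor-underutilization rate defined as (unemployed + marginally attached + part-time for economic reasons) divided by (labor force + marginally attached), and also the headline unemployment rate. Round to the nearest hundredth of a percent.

Labor force = 87,400 + 7,664 = 95,064.
Numerator = 7,664 + 1,186 + 3,349 = 12,199.
Denominator = 95,064 + 1,186 = 96,250.
Broad rate = 12,199 / 96,250 = 12.67%.
Headline unemployment rate = 7,664 / 95,064 = 8.06%.

Broad underutilization rate ≈ 12.67%; headline unemployment rate ≈ 8.06%.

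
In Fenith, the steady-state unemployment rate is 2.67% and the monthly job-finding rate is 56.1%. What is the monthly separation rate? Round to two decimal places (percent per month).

From u* = s/(s+f): s = u·f/(1−u).
s = 0.0267 × 56.1 / (1 − 0.0267) = 1.4979 / 0.9733 ≈ 1.54% per month.

Separation rate ≈ 1.54% per month.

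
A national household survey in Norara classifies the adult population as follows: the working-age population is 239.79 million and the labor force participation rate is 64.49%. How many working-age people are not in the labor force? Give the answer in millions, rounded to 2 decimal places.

Share not in the labor force = 1 − 0.6449 = 0.3551.
Not in labor force = 0.3551 × 239.79 ≈ 85.15 million.

About 85.15 million are not in the labor force.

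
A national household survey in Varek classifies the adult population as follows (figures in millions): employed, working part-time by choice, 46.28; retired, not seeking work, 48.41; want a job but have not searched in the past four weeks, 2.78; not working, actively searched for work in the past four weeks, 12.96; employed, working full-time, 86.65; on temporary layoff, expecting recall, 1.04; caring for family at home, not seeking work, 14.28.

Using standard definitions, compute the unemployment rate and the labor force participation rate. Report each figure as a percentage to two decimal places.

Employed = 46.28 + 86.65 = 132.93 million.
Unemployed = 12.96 + 1.04 = 14.00 million (jobless and actively searching, or on temporary layoff).
Labor force = 132.93 + 14.00 = 146.93 million.
Not in labor force = 48.41 + 2.78 + 14.28 = 65.47 million (those not working and not actively searching are outside the labor force — including those who want a job but have given up searching).
Civilian working-age population = 146.93 + 65.47 = 212.40 million.
Unemployment rate = 14.00 / 146.93 = 9.53%.
Labor force participation rate = 146.93 / 212.40 = 69.18%.

Unemployment rate ≈ 9.53%; labor force participation rate ≈ 69.18%.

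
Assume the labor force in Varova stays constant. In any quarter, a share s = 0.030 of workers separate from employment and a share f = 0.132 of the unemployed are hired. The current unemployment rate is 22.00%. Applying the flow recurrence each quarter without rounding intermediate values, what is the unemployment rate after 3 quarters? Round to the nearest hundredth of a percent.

Unemployment rate after three quarters ≈ 20.57%.

With a fixed labor force, u_{t+1} = u_t + s·(1−u_t) − f·u_t = u_t·(1−s−f) + s.
Here 1−s−f = 0.838 and s = 0.030.
u_1 = 0.220000 × 0.838 + 0.030 = 0.214360.
u_2 = 0.214360 × 0.838 + 0.030 = 0.209634.
u_3 = 0.209634 × 0.838 + 0.030 = 0.205673.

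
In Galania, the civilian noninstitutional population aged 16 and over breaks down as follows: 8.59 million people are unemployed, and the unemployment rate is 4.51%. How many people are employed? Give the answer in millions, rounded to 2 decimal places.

About 181.88 million are employed.

Labor force = U / u = 8.59 / 0.0451 ≈ 190.47 million.
Employed = labor force − unemployed = 190.47 − 8.59 = 181.88 million.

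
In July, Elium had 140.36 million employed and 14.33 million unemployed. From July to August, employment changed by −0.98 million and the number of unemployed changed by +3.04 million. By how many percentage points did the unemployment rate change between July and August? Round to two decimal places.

July: labor force = 140.36 + 14.33 = 154.69; u = 14.33/154.69 = 9.26%.
August: labor force = 139.38 + 17.37 = 156.75; u = 17.37/156.75 = 11.08%.
Change = 11.08% − 9.26% = +1.82 pp.

The unemployment rate changed by +1.82 percentage points.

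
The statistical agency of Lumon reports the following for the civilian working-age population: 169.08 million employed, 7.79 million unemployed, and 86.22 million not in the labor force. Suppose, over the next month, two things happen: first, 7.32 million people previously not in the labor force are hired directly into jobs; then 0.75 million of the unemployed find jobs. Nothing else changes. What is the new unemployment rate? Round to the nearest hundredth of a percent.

New unemployment rate ≈ 3.82%.

Initially, labor force = 169.08 + 7.79 = 176.87 million, so u = 7.79/176.87 = 4.40%.
After the first change, employed and labor force both rise by 7.32; unemployed unchanged → E = 176.40, U = 7.79, labor force = 184.19 million.
After the second change, unemployed falls and employed rises by 0.75; labor force unchanged → E = 177.15, U = 7.04, labor force = 184.19 million.
New unemployment rate = 7.04 / 184.19 = 3.82%.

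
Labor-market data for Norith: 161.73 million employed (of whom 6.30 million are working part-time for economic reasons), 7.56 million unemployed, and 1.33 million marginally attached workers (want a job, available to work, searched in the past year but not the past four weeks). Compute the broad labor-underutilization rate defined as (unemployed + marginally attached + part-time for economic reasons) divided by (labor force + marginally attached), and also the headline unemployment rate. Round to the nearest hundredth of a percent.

Labor force = 161.73 + 7.56 = 169.29 million.
Numerator = 7.56 + 1.33 + 6.30 = 15.19 million.
Denominator = 169.29 + 1.33 = 170.62 million.
Broad rate = 15.19 / 170.62 = 8.90%.
Headline unemployment rate = 7.56 / 169.29 = 4.47%.

Broad underutilization rate ≈ 8.90%; headline unemployment rate ≈ 4.47%.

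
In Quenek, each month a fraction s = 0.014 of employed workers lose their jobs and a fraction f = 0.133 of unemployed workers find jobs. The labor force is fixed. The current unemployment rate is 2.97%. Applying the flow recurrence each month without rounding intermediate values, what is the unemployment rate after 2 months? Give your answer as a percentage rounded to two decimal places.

Unemployment rate after two months ≈ 4.76%.

With a fixed labor force, u_{t+1} = u_t + s·(1−u_t) − f·u_t = u_t·(1−s−f) + s.
Here 1−s−f = 0.853 and s = 0.014.
u_1 = 0.029700 × 0.853 + 0.014 = 0.039334.
u_2 = 0.039334 × 0.853 + 0.014 = 0.047552.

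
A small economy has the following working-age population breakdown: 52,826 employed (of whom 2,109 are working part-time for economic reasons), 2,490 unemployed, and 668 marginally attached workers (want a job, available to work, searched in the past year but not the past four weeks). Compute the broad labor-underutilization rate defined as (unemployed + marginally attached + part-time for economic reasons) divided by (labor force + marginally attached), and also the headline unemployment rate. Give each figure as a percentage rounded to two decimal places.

Broad underutilization rate ≈ 9.41%; headline unemployment rate ≈ 4.50%.

Labor force = 52,826 + 2,490 = 55,316.
Numerator = 2,490 + 668 + 2,109 = 5,267.
Denominator = 55,316 + 668 = 55,984.
Broad rate = 5,267 / 55,984 = 9.41%.
Headline unemployment rate = 2,490 / 55,316 = 4.50%.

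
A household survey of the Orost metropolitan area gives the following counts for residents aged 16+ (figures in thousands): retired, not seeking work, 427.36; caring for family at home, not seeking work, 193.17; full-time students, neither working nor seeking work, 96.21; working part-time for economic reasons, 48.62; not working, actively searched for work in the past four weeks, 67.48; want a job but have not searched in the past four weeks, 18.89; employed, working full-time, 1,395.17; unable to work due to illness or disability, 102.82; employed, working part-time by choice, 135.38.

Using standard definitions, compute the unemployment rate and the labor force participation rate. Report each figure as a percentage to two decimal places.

Unemployment rate ≈ 4.10%; labor force participation rate ≈ 66.26%.

Employed = 48.62 + 1,395.17 + 135.38 = 1,579.17 thousand (anyone who worked, including part-time for economic reasons, counts as employed).
Unemployed = 67.48 thousand.
Labor force = 1,579.17 + 67.48 = 1,646.65 thousand.
Not in labor force = 427.36 + 193.17 + 96.21 + 18.89 + 102.82 = 838.45 thousand (those not working and not actively searching are outside the labor force — including those who want a job but have given up searching).
Civilian working-age population = 1,646.65 + 838.45 = 2,485.10 thousand.
Unemployment rate = 67.48 / 1,646.65 = 4.10%.
Labor force participation rate = 1,646.65 / 2,485.10 = 66.26%.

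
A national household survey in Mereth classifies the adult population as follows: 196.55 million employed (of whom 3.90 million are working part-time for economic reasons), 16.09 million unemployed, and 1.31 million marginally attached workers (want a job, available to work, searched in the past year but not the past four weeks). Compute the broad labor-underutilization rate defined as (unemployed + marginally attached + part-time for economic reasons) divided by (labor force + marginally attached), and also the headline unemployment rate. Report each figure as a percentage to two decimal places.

Labor force = 196.55 + 16.09 = 212.64 million.
Numerator = 16.09 + 1.31 + 3.90 = 21.30 million.
Denominator = 212.64 + 1.31 = 213.95 million.
Broad rate = 21.30 / 213.95 = 9.96%.
Headline unemployment rate = 16.09 / 212.64 = 7.57%.

Broad underutilization rate ≈ 9.96%; headline unemployment rate ≈ 7.57%.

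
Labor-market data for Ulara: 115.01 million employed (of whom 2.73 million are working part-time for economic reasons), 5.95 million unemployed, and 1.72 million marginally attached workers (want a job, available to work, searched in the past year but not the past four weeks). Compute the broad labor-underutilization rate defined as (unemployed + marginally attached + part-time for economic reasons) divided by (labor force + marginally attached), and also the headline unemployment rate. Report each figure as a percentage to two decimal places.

Broad underutilization rate ≈ 8.48%; headline unemployment rate ≈ 4.92%.

Labor force = 115.01 + 5.95 = 120.96 million.
Numerator = 5.95 + 1.72 + 2.73 = 10.40 million.
Denominator = 120.96 + 1.72 = 122.68 million.
Broad rate = 10.40 / 122.68 = 8.48%.
Headline unemployment rate = 5.95 / 120.96 = 4.92%.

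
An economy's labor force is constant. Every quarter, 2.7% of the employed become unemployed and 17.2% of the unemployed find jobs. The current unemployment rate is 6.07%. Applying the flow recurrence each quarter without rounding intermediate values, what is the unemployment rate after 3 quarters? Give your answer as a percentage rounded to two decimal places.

Unemployment rate after three quarters ≈ 9.71%.

With a fixed labor force, u_{t+1} = u_t + s·(1−u_t) − f·u_t = u_t·(1−s−f) + s.
Here 1−s−f = 0.801 and s = 0.027.
u_1 = 0.060700 × 0.801 + 0.027 = 0.075621.
u_2 = 0.075621 × 0.801 + 0.027 = 0.087572.
u_3 = 0.087572 × 0.801 + 0.027 = 0.097145.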